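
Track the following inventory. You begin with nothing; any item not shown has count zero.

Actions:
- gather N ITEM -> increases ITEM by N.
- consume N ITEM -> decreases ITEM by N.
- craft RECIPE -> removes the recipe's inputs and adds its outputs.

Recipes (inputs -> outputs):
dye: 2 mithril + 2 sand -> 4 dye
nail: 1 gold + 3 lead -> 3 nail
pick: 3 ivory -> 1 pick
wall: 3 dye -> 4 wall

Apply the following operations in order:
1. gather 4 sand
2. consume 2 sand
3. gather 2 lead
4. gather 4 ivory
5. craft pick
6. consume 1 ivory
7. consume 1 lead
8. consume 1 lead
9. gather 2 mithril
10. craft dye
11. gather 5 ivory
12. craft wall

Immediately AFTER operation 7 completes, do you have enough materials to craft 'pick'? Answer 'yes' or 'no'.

After 1 (gather 4 sand): sand=4
After 2 (consume 2 sand): sand=2
After 3 (gather 2 lead): lead=2 sand=2
After 4 (gather 4 ivory): ivory=4 lead=2 sand=2
After 5 (craft pick): ivory=1 lead=2 pick=1 sand=2
After 6 (consume 1 ivory): lead=2 pick=1 sand=2
After 7 (consume 1 lead): lead=1 pick=1 sand=2

Answer: no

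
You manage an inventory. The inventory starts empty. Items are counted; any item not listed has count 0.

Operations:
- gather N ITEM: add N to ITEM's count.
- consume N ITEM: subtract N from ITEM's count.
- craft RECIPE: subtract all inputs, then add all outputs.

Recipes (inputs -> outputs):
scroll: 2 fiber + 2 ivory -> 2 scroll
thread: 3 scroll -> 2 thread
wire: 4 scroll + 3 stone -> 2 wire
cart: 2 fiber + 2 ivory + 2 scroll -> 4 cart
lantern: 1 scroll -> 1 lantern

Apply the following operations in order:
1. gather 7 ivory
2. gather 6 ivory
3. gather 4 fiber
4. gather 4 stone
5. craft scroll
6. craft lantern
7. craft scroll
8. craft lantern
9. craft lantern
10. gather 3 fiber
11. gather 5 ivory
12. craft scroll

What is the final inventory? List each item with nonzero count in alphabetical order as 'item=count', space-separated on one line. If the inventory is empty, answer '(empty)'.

After 1 (gather 7 ivory): ivory=7
After 2 (gather 6 ivory): ivory=13
After 3 (gather 4 fiber): fiber=4 ivory=13
After 4 (gather 4 stone): fiber=4 ivory=13 stone=4
After 5 (craft scroll): fiber=2 ivory=11 scroll=2 stone=4
After 6 (craft lantern): fiber=2 ivory=11 lantern=1 scroll=1 stone=4
After 7 (craft scroll): ivory=9 lantern=1 scroll=3 stone=4
After 8 (craft lantern): ivory=9 lantern=2 scroll=2 stone=4
After 9 (craft lantern): ivory=9 lantern=3 scroll=1 stone=4
After 10 (gather 3 fiber): fiber=3 ivory=9 lantern=3 scroll=1 stone=4
After 11 (gather 5 ivory): fiber=3 ivory=14 lantern=3 scroll=1 stone=4
After 12 (craft scroll): fiber=1 ivory=12 lantern=3 scroll=3 stone=4

Answer: fiber=1 ivory=12 lantern=3 scroll=3 stone=4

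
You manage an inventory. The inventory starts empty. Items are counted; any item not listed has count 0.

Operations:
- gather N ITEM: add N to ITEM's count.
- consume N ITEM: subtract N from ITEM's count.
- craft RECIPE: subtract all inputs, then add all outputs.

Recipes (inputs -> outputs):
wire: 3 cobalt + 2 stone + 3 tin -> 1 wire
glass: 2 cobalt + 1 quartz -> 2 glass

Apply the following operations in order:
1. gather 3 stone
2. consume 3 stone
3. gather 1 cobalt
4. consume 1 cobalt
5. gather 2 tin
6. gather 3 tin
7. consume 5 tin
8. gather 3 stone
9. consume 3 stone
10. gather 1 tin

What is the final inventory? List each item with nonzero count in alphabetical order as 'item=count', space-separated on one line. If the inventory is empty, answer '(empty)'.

After 1 (gather 3 stone): stone=3
After 2 (consume 3 stone): (empty)
After 3 (gather 1 cobalt): cobalt=1
After 4 (consume 1 cobalt): (empty)
After 5 (gather 2 tin): tin=2
After 6 (gather 3 tin): tin=5
After 7 (consume 5 tin): (empty)
After 8 (gather 3 stone): stone=3
After 9 (consume 3 stone): (empty)
After 10 (gather 1 tin): tin=1

Answer: tin=1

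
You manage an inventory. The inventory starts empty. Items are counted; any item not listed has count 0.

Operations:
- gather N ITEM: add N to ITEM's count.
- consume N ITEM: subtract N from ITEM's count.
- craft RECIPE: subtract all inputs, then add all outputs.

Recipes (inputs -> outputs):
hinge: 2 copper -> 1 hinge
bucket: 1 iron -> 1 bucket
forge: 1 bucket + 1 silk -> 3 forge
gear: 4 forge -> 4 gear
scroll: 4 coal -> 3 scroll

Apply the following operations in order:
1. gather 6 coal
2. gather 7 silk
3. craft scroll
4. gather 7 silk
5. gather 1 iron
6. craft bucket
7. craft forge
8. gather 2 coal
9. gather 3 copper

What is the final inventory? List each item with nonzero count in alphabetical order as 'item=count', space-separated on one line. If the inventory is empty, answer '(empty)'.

Answer: coal=4 copper=3 forge=3 scroll=3 silk=13

Derivation:
After 1 (gather 6 coal): coal=6
After 2 (gather 7 silk): coal=6 silk=7
After 3 (craft scroll): coal=2 scroll=3 silk=7
After 4 (gather 7 silk): coal=2 scroll=3 silk=14
After 5 (gather 1 iron): coal=2 iron=1 scroll=3 silk=14
After 6 (craft bucket): bucket=1 coal=2 scroll=3 silk=14
After 7 (craft forge): coal=2 forge=3 scroll=3 silk=13
After 8 (gather 2 coal): coal=4 forge=3 scroll=3 silk=13
After 9 (gather 3 copper): coal=4 copper=3 forge=3 scroll=3 silk=13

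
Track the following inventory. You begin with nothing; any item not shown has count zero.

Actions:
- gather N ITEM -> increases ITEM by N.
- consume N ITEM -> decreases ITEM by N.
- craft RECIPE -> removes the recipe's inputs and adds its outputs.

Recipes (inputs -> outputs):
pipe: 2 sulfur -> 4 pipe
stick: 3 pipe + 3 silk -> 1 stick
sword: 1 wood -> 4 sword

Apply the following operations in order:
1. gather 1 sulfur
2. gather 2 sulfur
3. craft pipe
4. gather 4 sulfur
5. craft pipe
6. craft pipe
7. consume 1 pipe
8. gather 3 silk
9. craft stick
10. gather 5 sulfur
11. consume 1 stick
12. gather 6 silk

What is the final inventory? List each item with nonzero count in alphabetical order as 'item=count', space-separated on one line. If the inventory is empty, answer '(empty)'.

Answer: pipe=8 silk=6 sulfur=6

Derivation:
After 1 (gather 1 sulfur): sulfur=1
After 2 (gather 2 sulfur): sulfur=3
After 3 (craft pipe): pipe=4 sulfur=1
After 4 (gather 4 sulfur): pipe=4 sulfur=5
After 5 (craft pipe): pipe=8 sulfur=3
After 6 (craft pipe): pipe=12 sulfur=1
After 7 (consume 1 pipe): pipe=11 sulfur=1
After 8 (gather 3 silk): pipe=11 silk=3 sulfur=1
After 9 (craft stick): pipe=8 stick=1 sulfur=1
After 10 (gather 5 sulfur): pipe=8 stick=1 sulfur=6
After 11 (consume 1 stick): pipe=8 sulfur=6
After 12 (gather 6 silk): pipe=8 silk=6 sulfur=6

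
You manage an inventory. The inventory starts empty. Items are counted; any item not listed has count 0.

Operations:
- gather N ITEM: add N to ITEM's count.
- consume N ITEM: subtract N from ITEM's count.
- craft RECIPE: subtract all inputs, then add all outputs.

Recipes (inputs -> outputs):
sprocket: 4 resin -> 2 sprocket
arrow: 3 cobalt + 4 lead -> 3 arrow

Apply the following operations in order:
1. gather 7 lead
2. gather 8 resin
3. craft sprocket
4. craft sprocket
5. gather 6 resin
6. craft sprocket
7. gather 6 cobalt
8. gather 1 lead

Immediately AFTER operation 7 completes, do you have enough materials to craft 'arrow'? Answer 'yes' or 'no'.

Answer: yes

Derivation:
After 1 (gather 7 lead): lead=7
After 2 (gather 8 resin): lead=7 resin=8
After 3 (craft sprocket): lead=7 resin=4 sprocket=2
After 4 (craft sprocket): lead=7 sprocket=4
After 5 (gather 6 resin): lead=7 resin=6 sprocket=4
After 6 (craft sprocket): lead=7 resin=2 sprocket=6
After 7 (gather 6 cobalt): cobalt=6 lead=7 resin=2 sprocket=6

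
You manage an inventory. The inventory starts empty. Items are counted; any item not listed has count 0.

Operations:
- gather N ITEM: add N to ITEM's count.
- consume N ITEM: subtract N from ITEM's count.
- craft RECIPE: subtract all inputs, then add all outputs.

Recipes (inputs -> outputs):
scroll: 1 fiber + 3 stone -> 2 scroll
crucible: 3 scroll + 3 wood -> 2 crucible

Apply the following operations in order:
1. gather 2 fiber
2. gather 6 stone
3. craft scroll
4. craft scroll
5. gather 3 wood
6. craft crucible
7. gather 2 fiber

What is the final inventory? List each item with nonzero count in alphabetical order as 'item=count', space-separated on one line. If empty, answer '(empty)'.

Answer: crucible=2 fiber=2 scroll=1

Derivation:
After 1 (gather 2 fiber): fiber=2
After 2 (gather 6 stone): fiber=2 stone=6
After 3 (craft scroll): fiber=1 scroll=2 stone=3
After 4 (craft scroll): scroll=4
After 5 (gather 3 wood): scroll=4 wood=3
After 6 (craft crucible): crucible=2 scroll=1
After 7 (gather 2 fiber): crucible=2 fiber=2 scroll=1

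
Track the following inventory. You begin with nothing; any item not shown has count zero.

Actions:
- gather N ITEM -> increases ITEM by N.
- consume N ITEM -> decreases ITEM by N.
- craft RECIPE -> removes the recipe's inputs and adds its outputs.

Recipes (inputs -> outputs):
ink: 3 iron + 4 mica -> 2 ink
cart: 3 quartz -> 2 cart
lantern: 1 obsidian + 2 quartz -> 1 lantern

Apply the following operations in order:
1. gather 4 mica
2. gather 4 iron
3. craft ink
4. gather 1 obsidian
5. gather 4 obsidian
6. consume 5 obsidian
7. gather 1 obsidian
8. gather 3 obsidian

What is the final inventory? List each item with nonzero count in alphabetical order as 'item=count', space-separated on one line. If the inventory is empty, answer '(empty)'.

Answer: ink=2 iron=1 obsidian=4

Derivation:
After 1 (gather 4 mica): mica=4
After 2 (gather 4 iron): iron=4 mica=4
After 3 (craft ink): ink=2 iron=1
After 4 (gather 1 obsidian): ink=2 iron=1 obsidian=1
After 5 (gather 4 obsidian): ink=2 iron=1 obsidian=5
After 6 (consume 5 obsidian): ink=2 iron=1
After 7 (gather 1 obsidian): ink=2 iron=1 obsidian=1
After 8 (gather 3 obsidian): ink=2 iron=1 obsidian=4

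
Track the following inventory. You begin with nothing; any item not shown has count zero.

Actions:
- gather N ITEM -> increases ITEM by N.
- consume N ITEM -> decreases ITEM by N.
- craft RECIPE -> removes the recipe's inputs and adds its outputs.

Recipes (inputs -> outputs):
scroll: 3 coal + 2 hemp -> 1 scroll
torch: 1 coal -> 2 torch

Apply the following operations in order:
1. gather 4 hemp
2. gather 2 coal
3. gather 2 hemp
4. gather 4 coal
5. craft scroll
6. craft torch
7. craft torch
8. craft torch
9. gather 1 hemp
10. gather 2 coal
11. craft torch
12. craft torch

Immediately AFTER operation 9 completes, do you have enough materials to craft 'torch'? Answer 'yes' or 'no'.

Answer: no

Derivation:
After 1 (gather 4 hemp): hemp=4
After 2 (gather 2 coal): coal=2 hemp=4
After 3 (gather 2 hemp): coal=2 hemp=6
After 4 (gather 4 coal): coal=6 hemp=6
After 5 (craft scroll): coal=3 hemp=4 scroll=1
After 6 (craft torch): coal=2 hemp=4 scroll=1 torch=2
After 7 (craft torch): coal=1 hemp=4 scroll=1 torch=4
After 8 (craft torch): hemp=4 scroll=1 torch=6
After 9 (gather 1 hemp): hemp=5 scroll=1 torch=6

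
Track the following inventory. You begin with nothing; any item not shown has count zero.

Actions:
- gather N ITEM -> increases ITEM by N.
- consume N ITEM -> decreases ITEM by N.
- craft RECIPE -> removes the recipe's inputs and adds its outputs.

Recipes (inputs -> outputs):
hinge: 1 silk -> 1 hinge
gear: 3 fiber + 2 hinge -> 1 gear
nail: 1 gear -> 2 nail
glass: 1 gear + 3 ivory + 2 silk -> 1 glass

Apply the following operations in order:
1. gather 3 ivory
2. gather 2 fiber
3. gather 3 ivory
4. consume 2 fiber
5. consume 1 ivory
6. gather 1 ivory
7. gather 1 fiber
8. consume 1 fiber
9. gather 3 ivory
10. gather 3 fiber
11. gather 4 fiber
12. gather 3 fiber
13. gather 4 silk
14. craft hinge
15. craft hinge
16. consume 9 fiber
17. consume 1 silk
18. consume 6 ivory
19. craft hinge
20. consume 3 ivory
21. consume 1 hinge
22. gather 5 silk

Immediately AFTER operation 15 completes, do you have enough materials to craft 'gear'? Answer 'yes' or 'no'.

Answer: yes

Derivation:
After 1 (gather 3 ivory): ivory=3
After 2 (gather 2 fiber): fiber=2 ivory=3
After 3 (gather 3 ivory): fiber=2 ivory=6
After 4 (consume 2 fiber): ivory=6
After 5 (consume 1 ivory): ivory=5
After 6 (gather 1 ivory): ivory=6
After 7 (gather 1 fiber): fiber=1 ivory=6
After 8 (consume 1 fiber): ivory=6
After 9 (gather 3 ivory): ivory=9
After 10 (gather 3 fiber): fiber=3 ivory=9
After 11 (gather 4 fiber): fiber=7 ivory=9
After 12 (gather 3 fiber): fiber=10 ivory=9
After 13 (gather 4 silk): fiber=10 ivory=9 silk=4
After 14 (craft hinge): fiber=10 hinge=1 ivory=9 silk=3
After 15 (craft hinge): fiber=10 hinge=2 ivory=9 silk=2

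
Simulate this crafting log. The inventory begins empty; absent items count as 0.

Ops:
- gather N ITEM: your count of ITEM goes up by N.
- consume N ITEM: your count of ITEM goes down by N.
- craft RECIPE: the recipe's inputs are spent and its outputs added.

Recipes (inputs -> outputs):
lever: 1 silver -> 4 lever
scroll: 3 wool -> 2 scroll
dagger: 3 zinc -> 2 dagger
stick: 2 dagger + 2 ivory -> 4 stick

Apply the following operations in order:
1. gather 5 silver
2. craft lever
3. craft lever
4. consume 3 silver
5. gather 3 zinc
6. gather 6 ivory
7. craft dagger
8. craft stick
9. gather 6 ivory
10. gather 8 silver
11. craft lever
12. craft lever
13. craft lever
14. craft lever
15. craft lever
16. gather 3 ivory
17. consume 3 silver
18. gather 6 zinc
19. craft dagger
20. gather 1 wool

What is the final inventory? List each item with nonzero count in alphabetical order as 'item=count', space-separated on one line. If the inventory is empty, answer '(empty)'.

Answer: dagger=2 ivory=13 lever=28 stick=4 wool=1 zinc=3

Derivation:
After 1 (gather 5 silver): silver=5
After 2 (craft lever): lever=4 silver=4
After 3 (craft lever): lever=8 silver=3
After 4 (consume 3 silver): lever=8
After 5 (gather 3 zinc): lever=8 zinc=3
After 6 (gather 6 ivory): ivory=6 lever=8 zinc=3
After 7 (craft dagger): dagger=2 ivory=6 lever=8
After 8 (craft stick): ivory=4 lever=8 stick=4
After 9 (gather 6 ivory): ivory=10 lever=8 stick=4
After 10 (gather 8 silver): ivory=10 lever=8 silver=8 stick=4
After 11 (craft lever): ivory=10 lever=12 silver=7 stick=4
After 12 (craft lever): ivory=10 lever=16 silver=6 stick=4
After 13 (craft lever): ivory=10 lever=20 silver=5 stick=4
After 14 (craft lever): ivory=10 lever=24 silver=4 stick=4
After 15 (craft lever): ivory=10 lever=28 silver=3 stick=4
After 16 (gather 3 ivory): ivory=13 lever=28 silver=3 stick=4
After 17 (consume 3 silver): ivory=13 lever=28 stick=4
After 18 (gather 6 zinc): ivory=13 lever=28 stick=4 zinc=6
After 19 (craft dagger): dagger=2 ivory=13 lever=28 stick=4 zinc=3
After 20 (gather 1 wool): dagger=2 ivory=13 lever=28 stick=4 wool=1 zinc=3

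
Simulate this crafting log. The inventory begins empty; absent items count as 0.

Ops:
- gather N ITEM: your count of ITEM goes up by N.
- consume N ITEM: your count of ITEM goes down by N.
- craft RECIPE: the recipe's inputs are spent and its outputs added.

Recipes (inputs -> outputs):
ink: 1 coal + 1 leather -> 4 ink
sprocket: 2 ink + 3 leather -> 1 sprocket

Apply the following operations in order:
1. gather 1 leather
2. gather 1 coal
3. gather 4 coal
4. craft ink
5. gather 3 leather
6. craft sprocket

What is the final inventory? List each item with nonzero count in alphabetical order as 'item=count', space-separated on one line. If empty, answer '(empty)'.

After 1 (gather 1 leather): leather=1
After 2 (gather 1 coal): coal=1 leather=1
After 3 (gather 4 coal): coal=5 leather=1
After 4 (craft ink): coal=4 ink=4
After 5 (gather 3 leather): coal=4 ink=4 leather=3
After 6 (craft sprocket): coal=4 ink=2 sprocket=1

Answer: coal=4 ink=2 sprocket=1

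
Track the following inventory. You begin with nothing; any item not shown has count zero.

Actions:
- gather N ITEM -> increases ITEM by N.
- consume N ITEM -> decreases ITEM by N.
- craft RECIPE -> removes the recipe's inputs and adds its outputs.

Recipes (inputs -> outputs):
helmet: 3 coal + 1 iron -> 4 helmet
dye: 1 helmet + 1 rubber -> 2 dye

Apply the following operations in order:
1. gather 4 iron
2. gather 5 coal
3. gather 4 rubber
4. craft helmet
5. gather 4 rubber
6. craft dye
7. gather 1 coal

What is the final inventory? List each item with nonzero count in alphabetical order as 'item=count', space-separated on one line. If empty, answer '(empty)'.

After 1 (gather 4 iron): iron=4
After 2 (gather 5 coal): coal=5 iron=4
After 3 (gather 4 rubber): coal=5 iron=4 rubber=4
After 4 (craft helmet): coal=2 helmet=4 iron=3 rubber=4
After 5 (gather 4 rubber): coal=2 helmet=4 iron=3 rubber=8
After 6 (craft dye): coal=2 dye=2 helmet=3 iron=3 rubber=7
After 7 (gather 1 coal): coal=3 dye=2 helmet=3 iron=3 rubber=7

Answer: coal=3 dye=2 helmet=3 iron=3 rubber=7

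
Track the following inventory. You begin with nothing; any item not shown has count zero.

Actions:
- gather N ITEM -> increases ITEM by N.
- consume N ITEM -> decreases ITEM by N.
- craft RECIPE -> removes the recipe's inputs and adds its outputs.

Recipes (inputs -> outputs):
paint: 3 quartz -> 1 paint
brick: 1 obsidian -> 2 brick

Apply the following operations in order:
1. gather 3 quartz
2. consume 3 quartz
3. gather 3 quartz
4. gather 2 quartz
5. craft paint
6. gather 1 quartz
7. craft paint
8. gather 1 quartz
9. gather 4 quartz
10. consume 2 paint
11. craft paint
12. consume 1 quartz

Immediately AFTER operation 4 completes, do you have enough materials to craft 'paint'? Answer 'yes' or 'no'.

Answer: yes

Derivation:
After 1 (gather 3 quartz): quartz=3
After 2 (consume 3 quartz): (empty)
After 3 (gather 3 quartz): quartz=3
After 4 (gather 2 quartz): quartz=5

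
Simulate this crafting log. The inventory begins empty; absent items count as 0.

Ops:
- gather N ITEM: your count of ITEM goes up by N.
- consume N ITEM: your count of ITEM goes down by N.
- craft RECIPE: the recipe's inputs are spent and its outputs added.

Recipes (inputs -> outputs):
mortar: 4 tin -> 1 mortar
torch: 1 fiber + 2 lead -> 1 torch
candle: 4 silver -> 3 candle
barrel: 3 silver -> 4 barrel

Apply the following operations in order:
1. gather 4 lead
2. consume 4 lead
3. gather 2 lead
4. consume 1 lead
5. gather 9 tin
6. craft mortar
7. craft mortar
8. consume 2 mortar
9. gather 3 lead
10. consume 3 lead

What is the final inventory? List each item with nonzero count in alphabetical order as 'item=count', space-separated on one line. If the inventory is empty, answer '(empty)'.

After 1 (gather 4 lead): lead=4
After 2 (consume 4 lead): (empty)
After 3 (gather 2 lead): lead=2
After 4 (consume 1 lead): lead=1
After 5 (gather 9 tin): lead=1 tin=9
After 6 (craft mortar): lead=1 mortar=1 tin=5
After 7 (craft mortar): lead=1 mortar=2 tin=1
After 8 (consume 2 mortar): lead=1 tin=1
After 9 (gather 3 lead): lead=4 tin=1
After 10 (consume 3 lead): lead=1 tin=1

Answer: lead=1 tin=1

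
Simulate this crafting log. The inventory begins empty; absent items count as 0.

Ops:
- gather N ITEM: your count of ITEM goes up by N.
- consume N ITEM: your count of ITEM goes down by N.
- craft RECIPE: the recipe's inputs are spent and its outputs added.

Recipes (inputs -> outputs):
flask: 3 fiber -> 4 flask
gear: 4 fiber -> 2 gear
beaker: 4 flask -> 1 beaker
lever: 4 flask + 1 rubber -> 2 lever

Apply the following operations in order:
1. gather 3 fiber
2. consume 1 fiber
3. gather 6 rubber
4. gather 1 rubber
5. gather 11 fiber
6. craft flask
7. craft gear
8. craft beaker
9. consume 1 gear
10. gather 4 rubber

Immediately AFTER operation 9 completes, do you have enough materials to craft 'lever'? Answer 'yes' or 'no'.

After 1 (gather 3 fiber): fiber=3
After 2 (consume 1 fiber): fiber=2
After 3 (gather 6 rubber): fiber=2 rubber=6
After 4 (gather 1 rubber): fiber=2 rubber=7
After 5 (gather 11 fiber): fiber=13 rubber=7
After 6 (craft flask): fiber=10 flask=4 rubber=7
After 7 (craft gear): fiber=6 flask=4 gear=2 rubber=7
After 8 (craft beaker): beaker=1 fiber=6 gear=2 rubber=7
After 9 (consume 1 gear): beaker=1 fiber=6 gear=1 rubber=7

Answer: no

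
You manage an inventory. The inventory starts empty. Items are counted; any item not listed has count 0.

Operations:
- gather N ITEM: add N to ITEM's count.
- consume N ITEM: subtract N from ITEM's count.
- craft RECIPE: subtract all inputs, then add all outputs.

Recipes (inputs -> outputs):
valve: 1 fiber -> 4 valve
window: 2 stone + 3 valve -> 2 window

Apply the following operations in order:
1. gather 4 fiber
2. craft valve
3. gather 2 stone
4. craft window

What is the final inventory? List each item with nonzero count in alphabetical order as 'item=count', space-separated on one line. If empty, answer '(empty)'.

Answer: fiber=3 valve=1 window=2

Derivation:
After 1 (gather 4 fiber): fiber=4
After 2 (craft valve): fiber=3 valve=4
After 3 (gather 2 stone): fiber=3 stone=2 valve=4
After 4 (craft window): fiber=3 valve=1 window=2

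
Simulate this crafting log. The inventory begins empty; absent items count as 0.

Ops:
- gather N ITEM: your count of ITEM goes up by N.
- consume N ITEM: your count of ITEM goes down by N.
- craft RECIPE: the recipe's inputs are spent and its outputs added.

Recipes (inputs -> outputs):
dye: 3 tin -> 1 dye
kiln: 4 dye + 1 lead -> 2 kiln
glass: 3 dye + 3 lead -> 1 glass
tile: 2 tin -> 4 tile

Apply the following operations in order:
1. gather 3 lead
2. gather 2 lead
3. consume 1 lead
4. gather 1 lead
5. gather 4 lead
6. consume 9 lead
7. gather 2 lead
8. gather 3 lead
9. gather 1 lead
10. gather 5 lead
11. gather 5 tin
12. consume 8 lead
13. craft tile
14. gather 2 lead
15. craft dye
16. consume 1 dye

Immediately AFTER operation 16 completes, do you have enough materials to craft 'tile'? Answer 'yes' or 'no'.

Answer: no

Derivation:
After 1 (gather 3 lead): lead=3
After 2 (gather 2 lead): lead=5
After 3 (consume 1 lead): lead=4
After 4 (gather 1 lead): lead=5
After 5 (gather 4 lead): lead=9
After 6 (consume 9 lead): (empty)
After 7 (gather 2 lead): lead=2
After 8 (gather 3 lead): lead=5
After 9 (gather 1 lead): lead=6
After 10 (gather 5 lead): lead=11
After 11 (gather 5 tin): lead=11 tin=5
After 12 (consume 8 lead): lead=3 tin=5
After 13 (craft tile): lead=3 tile=4 tin=3
After 14 (gather 2 lead): lead=5 tile=4 tin=3
After 15 (craft dye): dye=1 lead=5 tile=4
After 16 (consume 1 dye): lead=5 tile=4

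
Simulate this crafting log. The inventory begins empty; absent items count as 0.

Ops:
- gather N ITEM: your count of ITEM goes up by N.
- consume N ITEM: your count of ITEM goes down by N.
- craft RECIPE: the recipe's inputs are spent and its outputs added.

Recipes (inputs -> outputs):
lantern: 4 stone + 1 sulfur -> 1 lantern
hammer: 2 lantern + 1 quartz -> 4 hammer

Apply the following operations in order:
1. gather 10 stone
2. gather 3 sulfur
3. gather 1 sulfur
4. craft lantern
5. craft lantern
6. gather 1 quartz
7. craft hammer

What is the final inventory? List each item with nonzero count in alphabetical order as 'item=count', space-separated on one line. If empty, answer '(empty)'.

After 1 (gather 10 stone): stone=10
After 2 (gather 3 sulfur): stone=10 sulfur=3
After 3 (gather 1 sulfur): stone=10 sulfur=4
After 4 (craft lantern): lantern=1 stone=6 sulfur=3
After 5 (craft lantern): lantern=2 stone=2 sulfur=2
After 6 (gather 1 quartz): lantern=2 quartz=1 stone=2 sulfur=2
After 7 (craft hammer): hammer=4 stone=2 sulfur=2

Answer: hammer=4 stone=2 sulfur=2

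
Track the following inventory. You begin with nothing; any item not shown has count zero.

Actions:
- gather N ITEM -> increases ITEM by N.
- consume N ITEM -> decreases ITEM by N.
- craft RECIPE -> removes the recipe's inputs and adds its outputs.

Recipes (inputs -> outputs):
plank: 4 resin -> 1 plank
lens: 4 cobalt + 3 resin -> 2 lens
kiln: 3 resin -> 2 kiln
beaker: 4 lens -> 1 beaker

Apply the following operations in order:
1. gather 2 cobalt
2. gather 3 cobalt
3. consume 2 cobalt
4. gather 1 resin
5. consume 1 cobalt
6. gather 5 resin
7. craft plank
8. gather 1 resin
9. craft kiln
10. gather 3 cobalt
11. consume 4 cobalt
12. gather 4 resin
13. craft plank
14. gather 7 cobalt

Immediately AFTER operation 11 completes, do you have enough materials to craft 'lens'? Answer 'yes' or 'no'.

After 1 (gather 2 cobalt): cobalt=2
After 2 (gather 3 cobalt): cobalt=5
After 3 (consume 2 cobalt): cobalt=3
After 4 (gather 1 resin): cobalt=3 resin=1
After 5 (consume 1 cobalt): cobalt=2 resin=1
After 6 (gather 5 resin): cobalt=2 resin=6
After 7 (craft plank): cobalt=2 plank=1 resin=2
After 8 (gather 1 resin): cobalt=2 plank=1 resin=3
After 9 (craft kiln): cobalt=2 kiln=2 plank=1
After 10 (gather 3 cobalt): cobalt=5 kiln=2 plank=1
After 11 (consume 4 cobalt): cobalt=1 kiln=2 plank=1

Answer: no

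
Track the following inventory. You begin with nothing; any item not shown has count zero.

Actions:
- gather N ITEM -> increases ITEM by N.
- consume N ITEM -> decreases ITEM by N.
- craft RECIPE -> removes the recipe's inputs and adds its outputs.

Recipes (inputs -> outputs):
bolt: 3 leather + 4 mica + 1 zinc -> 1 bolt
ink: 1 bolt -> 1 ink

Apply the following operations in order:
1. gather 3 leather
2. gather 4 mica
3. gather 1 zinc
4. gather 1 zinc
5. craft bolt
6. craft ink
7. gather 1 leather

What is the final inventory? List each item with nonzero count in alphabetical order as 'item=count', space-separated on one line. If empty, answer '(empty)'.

After 1 (gather 3 leather): leather=3
After 2 (gather 4 mica): leather=3 mica=4
After 3 (gather 1 zinc): leather=3 mica=4 zinc=1
After 4 (gather 1 zinc): leather=3 mica=4 zinc=2
After 5 (craft bolt): bolt=1 zinc=1
After 6 (craft ink): ink=1 zinc=1
After 7 (gather 1 leather): ink=1 leather=1 zinc=1

Answer: ink=1 leather=1 zinc=1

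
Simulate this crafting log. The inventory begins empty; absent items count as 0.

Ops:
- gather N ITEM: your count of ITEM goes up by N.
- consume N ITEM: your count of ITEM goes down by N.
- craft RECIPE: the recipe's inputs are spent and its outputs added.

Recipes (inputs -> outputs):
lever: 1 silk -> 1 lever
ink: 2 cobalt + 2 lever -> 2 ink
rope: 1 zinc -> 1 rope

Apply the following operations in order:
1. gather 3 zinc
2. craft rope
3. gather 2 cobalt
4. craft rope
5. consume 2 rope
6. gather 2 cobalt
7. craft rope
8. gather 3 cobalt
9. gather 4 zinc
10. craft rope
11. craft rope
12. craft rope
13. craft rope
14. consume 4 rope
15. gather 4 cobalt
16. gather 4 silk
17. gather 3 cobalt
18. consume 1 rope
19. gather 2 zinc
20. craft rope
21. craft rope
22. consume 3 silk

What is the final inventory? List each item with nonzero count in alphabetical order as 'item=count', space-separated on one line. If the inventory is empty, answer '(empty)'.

Answer: cobalt=14 rope=2 silk=1

Derivation:
After 1 (gather 3 zinc): zinc=3
After 2 (craft rope): rope=1 zinc=2
After 3 (gather 2 cobalt): cobalt=2 rope=1 zinc=2
After 4 (craft rope): cobalt=2 rope=2 zinc=1
After 5 (consume 2 rope): cobalt=2 zinc=1
After 6 (gather 2 cobalt): cobalt=4 zinc=1
After 7 (craft rope): cobalt=4 rope=1
After 8 (gather 3 cobalt): cobalt=7 rope=1
After 9 (gather 4 zinc): cobalt=7 rope=1 zinc=4
After 10 (craft rope): cobalt=7 rope=2 zinc=3
After 11 (craft rope): cobalt=7 rope=3 zinc=2
After 12 (craft rope): cobalt=7 rope=4 zinc=1
After 13 (craft rope): cobalt=7 rope=5
After 14 (consume 4 rope): cobalt=7 rope=1
After 15 (gather 4 cobalt): cobalt=11 rope=1
After 16 (gather 4 silk): cobalt=11 rope=1 silk=4
After 17 (gather 3 cobalt): cobalt=14 rope=1 silk=4
After 18 (consume 1 rope): cobalt=14 silk=4
After 19 (gather 2 zinc): cobalt=14 silk=4 zinc=2
After 20 (craft rope): cobalt=14 rope=1 silk=4 zinc=1
After 21 (craft rope): cobalt=14 rope=2 silk=4
After 22 (consume 3 silk): cobalt=14 rope=2 silk=1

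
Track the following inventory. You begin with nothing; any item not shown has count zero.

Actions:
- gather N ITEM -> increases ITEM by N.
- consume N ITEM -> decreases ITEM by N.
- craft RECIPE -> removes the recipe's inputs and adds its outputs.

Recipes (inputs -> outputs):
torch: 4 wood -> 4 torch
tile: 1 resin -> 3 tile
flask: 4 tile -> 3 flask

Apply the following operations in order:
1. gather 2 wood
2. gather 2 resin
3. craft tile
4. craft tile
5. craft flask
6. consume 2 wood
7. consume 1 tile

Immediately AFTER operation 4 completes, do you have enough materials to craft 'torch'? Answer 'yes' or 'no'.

Answer: no

Derivation:
After 1 (gather 2 wood): wood=2
After 2 (gather 2 resin): resin=2 wood=2
After 3 (craft tile): resin=1 tile=3 wood=2
After 4 (craft tile): tile=6 wood=2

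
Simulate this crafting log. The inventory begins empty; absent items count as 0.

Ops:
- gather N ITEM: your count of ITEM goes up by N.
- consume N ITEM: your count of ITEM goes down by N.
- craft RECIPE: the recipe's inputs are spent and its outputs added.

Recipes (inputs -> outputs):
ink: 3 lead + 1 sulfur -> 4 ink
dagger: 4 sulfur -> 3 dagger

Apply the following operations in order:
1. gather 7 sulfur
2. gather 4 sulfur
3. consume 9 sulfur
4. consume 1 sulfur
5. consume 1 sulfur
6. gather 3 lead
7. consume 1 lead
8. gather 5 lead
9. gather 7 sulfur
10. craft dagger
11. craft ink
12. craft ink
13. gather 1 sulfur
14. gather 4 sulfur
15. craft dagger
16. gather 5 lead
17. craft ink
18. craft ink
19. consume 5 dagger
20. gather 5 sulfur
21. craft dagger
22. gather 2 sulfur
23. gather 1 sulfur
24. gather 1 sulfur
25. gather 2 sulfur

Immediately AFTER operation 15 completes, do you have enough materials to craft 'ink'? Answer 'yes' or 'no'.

After 1 (gather 7 sulfur): sulfur=7
After 2 (gather 4 sulfur): sulfur=11
After 3 (consume 9 sulfur): sulfur=2
After 4 (consume 1 sulfur): sulfur=1
After 5 (consume 1 sulfur): (empty)
After 6 (gather 3 lead): lead=3
After 7 (consume 1 lead): lead=2
After 8 (gather 5 lead): lead=7
After 9 (gather 7 sulfur): lead=7 sulfur=7
After 10 (craft dagger): dagger=3 lead=7 sulfur=3
After 11 (craft ink): dagger=3 ink=4 lead=4 sulfur=2
After 12 (craft ink): dagger=3 ink=8 lead=1 sulfur=1
After 13 (gather 1 sulfur): dagger=3 ink=8 lead=1 sulfur=2
After 14 (gather 4 sulfur): dagger=3 ink=8 lead=1 sulfur=6
After 15 (craft dagger): dagger=6 ink=8 lead=1 sulfur=2

Answer: no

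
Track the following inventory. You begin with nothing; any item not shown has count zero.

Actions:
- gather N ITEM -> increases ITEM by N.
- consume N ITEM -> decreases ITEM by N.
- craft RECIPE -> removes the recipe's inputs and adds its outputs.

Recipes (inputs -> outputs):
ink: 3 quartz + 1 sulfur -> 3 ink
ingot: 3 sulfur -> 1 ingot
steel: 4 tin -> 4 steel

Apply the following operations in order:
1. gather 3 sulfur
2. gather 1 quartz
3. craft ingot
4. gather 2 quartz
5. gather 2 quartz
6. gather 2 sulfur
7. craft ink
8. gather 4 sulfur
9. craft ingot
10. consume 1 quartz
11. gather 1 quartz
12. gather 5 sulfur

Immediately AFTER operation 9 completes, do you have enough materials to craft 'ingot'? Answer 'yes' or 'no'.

After 1 (gather 3 sulfur): sulfur=3
After 2 (gather 1 quartz): quartz=1 sulfur=3
After 3 (craft ingot): ingot=1 quartz=1
After 4 (gather 2 quartz): ingot=1 quartz=3
After 5 (gather 2 quartz): ingot=1 quartz=5
After 6 (gather 2 sulfur): ingot=1 quartz=5 sulfur=2
After 7 (craft ink): ingot=1 ink=3 quartz=2 sulfur=1
After 8 (gather 4 sulfur): ingot=1 ink=3 quartz=2 sulfur=5
After 9 (craft ingot): ingot=2 ink=3 quartz=2 sulfur=2

Answer: no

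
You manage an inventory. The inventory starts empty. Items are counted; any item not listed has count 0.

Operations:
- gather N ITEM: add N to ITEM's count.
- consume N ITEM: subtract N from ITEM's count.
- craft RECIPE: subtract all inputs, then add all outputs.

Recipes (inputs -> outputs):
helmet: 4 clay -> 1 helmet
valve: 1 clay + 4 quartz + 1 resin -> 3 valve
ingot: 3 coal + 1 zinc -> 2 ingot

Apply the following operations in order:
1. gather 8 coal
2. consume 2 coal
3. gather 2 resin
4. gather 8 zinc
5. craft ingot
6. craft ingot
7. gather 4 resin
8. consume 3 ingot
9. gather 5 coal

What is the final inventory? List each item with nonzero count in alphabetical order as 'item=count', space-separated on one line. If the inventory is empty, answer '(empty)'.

After 1 (gather 8 coal): coal=8
After 2 (consume 2 coal): coal=6
After 3 (gather 2 resin): coal=6 resin=2
After 4 (gather 8 zinc): coal=6 resin=2 zinc=8
After 5 (craft ingot): coal=3 ingot=2 resin=2 zinc=7
After 6 (craft ingot): ingot=4 resin=2 zinc=6
After 7 (gather 4 resin): ingot=4 resin=6 zinc=6
After 8 (consume 3 ingot): ingot=1 resin=6 zinc=6
After 9 (gather 5 coal): coal=5 ingot=1 resin=6 zinc=6

Answer: coal=5 ingot=1 resin=6 zinc=6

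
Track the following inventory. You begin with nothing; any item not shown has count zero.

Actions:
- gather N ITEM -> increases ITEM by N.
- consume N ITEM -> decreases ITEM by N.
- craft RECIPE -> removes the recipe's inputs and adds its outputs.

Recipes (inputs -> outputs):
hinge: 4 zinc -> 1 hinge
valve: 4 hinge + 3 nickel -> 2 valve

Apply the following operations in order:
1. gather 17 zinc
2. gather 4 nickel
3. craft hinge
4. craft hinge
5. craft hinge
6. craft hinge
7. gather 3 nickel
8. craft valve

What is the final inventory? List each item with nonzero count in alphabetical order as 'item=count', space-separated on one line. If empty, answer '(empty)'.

After 1 (gather 17 zinc): zinc=17
After 2 (gather 4 nickel): nickel=4 zinc=17
After 3 (craft hinge): hinge=1 nickel=4 zinc=13
After 4 (craft hinge): hinge=2 nickel=4 zinc=9
After 5 (craft hinge): hinge=3 nickel=4 zinc=5
After 6 (craft hinge): hinge=4 nickel=4 zinc=1
After 7 (gather 3 nickel): hinge=4 nickel=7 zinc=1
After 8 (craft valve): nickel=4 valve=2 zinc=1

Answer: nickel=4 valve=2 zinc=1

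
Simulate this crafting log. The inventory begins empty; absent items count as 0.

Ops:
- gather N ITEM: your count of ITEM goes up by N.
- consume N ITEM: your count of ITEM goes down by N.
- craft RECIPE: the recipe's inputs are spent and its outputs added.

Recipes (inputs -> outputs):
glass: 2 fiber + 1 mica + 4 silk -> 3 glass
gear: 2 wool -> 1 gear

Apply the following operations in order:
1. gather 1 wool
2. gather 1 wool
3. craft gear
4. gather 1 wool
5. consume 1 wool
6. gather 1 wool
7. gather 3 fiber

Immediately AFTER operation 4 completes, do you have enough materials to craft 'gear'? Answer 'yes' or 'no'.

After 1 (gather 1 wool): wool=1
After 2 (gather 1 wool): wool=2
After 3 (craft gear): gear=1
After 4 (gather 1 wool): gear=1 wool=1

Answer: no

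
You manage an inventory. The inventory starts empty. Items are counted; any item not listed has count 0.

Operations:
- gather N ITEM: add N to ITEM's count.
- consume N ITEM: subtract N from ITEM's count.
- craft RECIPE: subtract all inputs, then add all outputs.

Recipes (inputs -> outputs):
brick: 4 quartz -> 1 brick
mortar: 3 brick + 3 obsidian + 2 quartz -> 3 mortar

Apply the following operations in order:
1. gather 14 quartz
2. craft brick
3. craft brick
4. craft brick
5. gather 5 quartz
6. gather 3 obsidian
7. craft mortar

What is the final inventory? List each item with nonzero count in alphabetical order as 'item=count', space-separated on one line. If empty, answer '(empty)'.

After 1 (gather 14 quartz): quartz=14
After 2 (craft brick): brick=1 quartz=10
After 3 (craft brick): brick=2 quartz=6
After 4 (craft brick): brick=3 quartz=2
After 5 (gather 5 quartz): brick=3 quartz=7
After 6 (gather 3 obsidian): brick=3 obsidian=3 quartz=7
After 7 (craft mortar): mortar=3 quartz=5

Answer: mortar=3 quartz=5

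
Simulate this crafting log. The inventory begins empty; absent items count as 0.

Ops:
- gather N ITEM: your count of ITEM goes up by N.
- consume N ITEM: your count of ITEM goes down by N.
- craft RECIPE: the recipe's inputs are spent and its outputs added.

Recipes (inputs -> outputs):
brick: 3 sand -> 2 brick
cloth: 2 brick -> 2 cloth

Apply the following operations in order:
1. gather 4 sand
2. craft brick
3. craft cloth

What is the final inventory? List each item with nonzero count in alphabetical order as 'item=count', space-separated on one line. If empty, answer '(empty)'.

Answer: cloth=2 sand=1

Derivation:
After 1 (gather 4 sand): sand=4
After 2 (craft brick): brick=2 sand=1
After 3 (craft cloth): cloth=2 sand=1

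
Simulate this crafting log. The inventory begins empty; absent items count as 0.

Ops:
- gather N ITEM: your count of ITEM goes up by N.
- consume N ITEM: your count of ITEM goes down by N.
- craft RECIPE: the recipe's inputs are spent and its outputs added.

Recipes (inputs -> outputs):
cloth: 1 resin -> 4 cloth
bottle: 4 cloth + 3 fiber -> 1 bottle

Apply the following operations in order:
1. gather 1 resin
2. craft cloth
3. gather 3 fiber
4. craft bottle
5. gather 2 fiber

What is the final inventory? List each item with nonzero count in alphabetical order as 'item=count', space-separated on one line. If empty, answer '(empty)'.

Answer: bottle=1 fiber=2

Derivation:
After 1 (gather 1 resin): resin=1
After 2 (craft cloth): cloth=4
After 3 (gather 3 fiber): cloth=4 fiber=3
After 4 (craft bottle): bottle=1
After 5 (gather 2 fiber): bottle=1 fiber=2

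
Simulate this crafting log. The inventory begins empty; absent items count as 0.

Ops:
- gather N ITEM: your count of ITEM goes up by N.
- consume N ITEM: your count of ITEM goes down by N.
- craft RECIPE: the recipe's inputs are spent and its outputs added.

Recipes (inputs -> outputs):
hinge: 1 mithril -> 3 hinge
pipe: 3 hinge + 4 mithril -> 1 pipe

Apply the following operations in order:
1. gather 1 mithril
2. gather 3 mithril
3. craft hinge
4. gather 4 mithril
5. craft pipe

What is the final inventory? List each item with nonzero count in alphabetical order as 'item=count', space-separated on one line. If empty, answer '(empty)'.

After 1 (gather 1 mithril): mithril=1
After 2 (gather 3 mithril): mithril=4
After 3 (craft hinge): hinge=3 mithril=3
After 4 (gather 4 mithril): hinge=3 mithril=7
After 5 (craft pipe): mithril=3 pipe=1

Answer: mithril=3 pipe=1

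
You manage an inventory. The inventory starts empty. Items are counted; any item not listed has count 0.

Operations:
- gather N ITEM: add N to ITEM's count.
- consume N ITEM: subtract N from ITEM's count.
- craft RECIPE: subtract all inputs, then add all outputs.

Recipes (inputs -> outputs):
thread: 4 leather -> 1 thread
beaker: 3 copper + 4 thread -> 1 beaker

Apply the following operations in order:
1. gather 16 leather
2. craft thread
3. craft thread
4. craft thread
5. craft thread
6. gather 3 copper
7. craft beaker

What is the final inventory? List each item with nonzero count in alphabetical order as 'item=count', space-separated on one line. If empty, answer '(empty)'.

After 1 (gather 16 leather): leather=16
After 2 (craft thread): leather=12 thread=1
After 3 (craft thread): leather=8 thread=2
After 4 (craft thread): leather=4 thread=3
After 5 (craft thread): thread=4
After 6 (gather 3 copper): copper=3 thread=4
After 7 (craft beaker): beaker=1

Answer: beaker=1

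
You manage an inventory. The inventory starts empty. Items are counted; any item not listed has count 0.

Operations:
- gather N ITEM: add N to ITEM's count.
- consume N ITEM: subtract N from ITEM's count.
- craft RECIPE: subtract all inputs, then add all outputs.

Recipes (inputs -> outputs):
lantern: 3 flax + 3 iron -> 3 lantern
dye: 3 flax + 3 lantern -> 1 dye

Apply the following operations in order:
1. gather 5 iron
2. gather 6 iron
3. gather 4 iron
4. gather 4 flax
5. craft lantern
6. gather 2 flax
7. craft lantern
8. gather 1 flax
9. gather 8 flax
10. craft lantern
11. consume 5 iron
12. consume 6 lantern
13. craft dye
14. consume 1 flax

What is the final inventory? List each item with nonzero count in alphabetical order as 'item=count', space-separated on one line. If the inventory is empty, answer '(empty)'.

After 1 (gather 5 iron): iron=5
After 2 (gather 6 iron): iron=11
After 3 (gather 4 iron): iron=15
After 4 (gather 4 flax): flax=4 iron=15
After 5 (craft lantern): flax=1 iron=12 lantern=3
After 6 (gather 2 flax): flax=3 iron=12 lantern=3
After 7 (craft lantern): iron=9 lantern=6
After 8 (gather 1 flax): flax=1 iron=9 lantern=6
After 9 (gather 8 flax): flax=9 iron=9 lantern=6
After 10 (craft lantern): flax=6 iron=6 lantern=9
After 11 (consume 5 iron): flax=6 iron=1 lantern=9
After 12 (consume 6 lantern): flax=6 iron=1 lantern=3
After 13 (craft dye): dye=1 flax=3 iron=1
After 14 (consume 1 flax): dye=1 flax=2 iron=1

Answer: dye=1 flax=2 iron=1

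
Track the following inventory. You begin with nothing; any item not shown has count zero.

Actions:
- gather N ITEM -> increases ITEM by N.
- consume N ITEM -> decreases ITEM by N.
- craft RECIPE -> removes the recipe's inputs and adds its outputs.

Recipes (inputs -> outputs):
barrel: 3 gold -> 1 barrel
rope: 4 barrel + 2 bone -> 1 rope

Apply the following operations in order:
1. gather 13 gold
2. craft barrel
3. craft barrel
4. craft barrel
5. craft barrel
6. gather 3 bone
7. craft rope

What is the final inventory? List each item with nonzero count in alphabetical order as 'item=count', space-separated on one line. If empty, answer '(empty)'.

After 1 (gather 13 gold): gold=13
After 2 (craft barrel): barrel=1 gold=10
After 3 (craft barrel): barrel=2 gold=7
After 4 (craft barrel): barrel=3 gold=4
After 5 (craft barrel): barrel=4 gold=1
After 6 (gather 3 bone): barrel=4 bone=3 gold=1
After 7 (craft rope): bone=1 gold=1 rope=1

Answer: bone=1 gold=1 rope=1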